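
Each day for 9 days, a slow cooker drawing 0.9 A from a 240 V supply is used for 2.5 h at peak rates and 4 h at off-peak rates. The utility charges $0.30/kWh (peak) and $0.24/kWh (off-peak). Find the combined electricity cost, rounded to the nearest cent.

$3.32

Power = 0.9 A × 240 V = 216 W = 0.216 kW
Peak energy = 0.216 kW × 2.5 h × 9 = 4.86 kWh
Off-peak energy = 0.216 kW × 4 h × 9 = 7.776 kWh
Cost = 4.86 × $0.30 + 7.776 × $0.24 = $1.458 + $1.86624 = $3.32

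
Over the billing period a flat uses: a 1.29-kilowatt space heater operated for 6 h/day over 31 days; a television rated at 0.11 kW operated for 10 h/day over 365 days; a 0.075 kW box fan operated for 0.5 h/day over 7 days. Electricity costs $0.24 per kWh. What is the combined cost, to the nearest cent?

$154.01

space heater: Runtime = 6 h/day × 31 days = 186 h
space heater: 1.29 kW × 186 h = 239.94 kWh
television: Runtime = 10 h/day × 365 days = 3650 h
television: 0.11 kW × 3650 h = 401.5 kWh
box fan: Runtime = 0.5 h/day × 7 days = 3.5 h
box fan: 0.075 kW × 3.5 h = 0.2625 kWh
Total energy = 641.7025 kWh
Cost = 641.7025 × $0.24 = $154.01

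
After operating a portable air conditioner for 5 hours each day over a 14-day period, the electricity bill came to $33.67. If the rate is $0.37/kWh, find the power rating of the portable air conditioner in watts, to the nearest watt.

1300 W

Energy = $33.67 ÷ $0.37/kWh = 91 kWh
Runtime = 5 h/day × 14 days = 70 h
Power = 91 kWh ÷ 70 h = 1.3 kW = 1300 W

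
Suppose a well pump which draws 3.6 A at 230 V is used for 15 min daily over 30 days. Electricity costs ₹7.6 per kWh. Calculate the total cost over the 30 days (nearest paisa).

₹47.20

Power = 3.6 A × 230 V = 828 W = 0.828 kW
Runtime = 15 min × 30 = 450 min = 7.5 h
Energy = 0.828 kW × 7.5 h = 6.21 kWh
Cost = 6.21 kWh × ₹7.6/kWh = ₹47.20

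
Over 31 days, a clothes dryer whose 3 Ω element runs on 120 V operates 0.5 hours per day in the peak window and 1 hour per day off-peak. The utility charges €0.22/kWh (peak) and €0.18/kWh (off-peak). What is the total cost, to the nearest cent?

€43.15

Power = V²/R = 120²/3 = 4800 W = 4.8 kW
Peak energy = 4.8 kW × 0.5 h × 31 = 74.4 kWh
Off-peak energy = 4.8 kW × 1 h × 31 = 148.8 kWh
Cost = 74.4 × €0.22 + 148.8 × €0.18 = €16.368 + €26.784 = €43.15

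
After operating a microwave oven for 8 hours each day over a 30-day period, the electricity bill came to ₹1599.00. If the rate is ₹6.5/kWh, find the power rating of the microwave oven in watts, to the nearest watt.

1025 W

Energy = ₹1599.00 ÷ ₹6.5/kWh = 246 kWh
Runtime = 8 h/day × 30 days = 240 h
Power = 246 kWh ÷ 240 h = 1.025 kW = 1025 W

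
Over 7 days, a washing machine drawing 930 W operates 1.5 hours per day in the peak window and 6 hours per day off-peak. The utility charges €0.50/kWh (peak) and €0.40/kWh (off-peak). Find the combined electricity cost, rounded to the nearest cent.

Peak energy = 0.93 kW × 1.5 h × 7 = 9.765 kWh
Off-peak energy = 0.93 kW × 6 h × 7 = 39.06 kWh
Cost = 9.765 × €0.50 + 39.06 × €0.40 = €4.8825 + €15.624 = €20.51

€20.51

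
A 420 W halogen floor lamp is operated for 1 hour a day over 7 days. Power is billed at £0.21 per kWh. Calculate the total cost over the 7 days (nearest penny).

Runtime = 1 h/day × 7 days = 7 h
Energy = 0.42 kW × 7 h = 2.94 kWh
Cost = 2.94 kWh × £0.21/kWh = £0.62

£0.62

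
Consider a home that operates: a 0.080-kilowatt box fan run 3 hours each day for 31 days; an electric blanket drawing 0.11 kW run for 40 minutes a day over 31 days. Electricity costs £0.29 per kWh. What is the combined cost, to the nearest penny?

£2.82

box fan: Runtime = 3 h/day × 31 days = 93 h
box fan: 0.08 kW × 93 h = 7.44 kWh
electric blanket: Runtime = 40 min × 31 = 1240 min = 20.666666… h
electric blanket: 0.11 kW × 20.666666… h = 2.273333… kWh
Total energy = 9.713333… kWh
Cost = 9.713333… × £0.29 = £2.82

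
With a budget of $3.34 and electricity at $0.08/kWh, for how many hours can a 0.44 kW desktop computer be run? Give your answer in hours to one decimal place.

94.9 h

Energy available = $3.34 ÷ $0.08/kWh = 41.75 kWh
Hours = 41.75 kWh ÷ 0.44 kW = 94.9 h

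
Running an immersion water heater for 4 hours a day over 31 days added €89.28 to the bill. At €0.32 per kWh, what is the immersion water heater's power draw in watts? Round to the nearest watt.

Energy = €89.28 ÷ €0.32/kWh = 279 kWh
Runtime = 4 h/day × 31 days = 124 h
Power = 279 kWh ÷ 124 h = 2.25 kW = 2250 W

2250 W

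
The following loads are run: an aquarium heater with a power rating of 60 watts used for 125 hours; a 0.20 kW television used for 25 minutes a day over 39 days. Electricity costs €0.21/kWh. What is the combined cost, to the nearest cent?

€2.26

aquarium heater: 0.06 kW × 125 h = 7.5 kWh
television: Runtime = 25 min × 39 = 975 min = 16.25 h
television: 0.2 kW × 16.25 h = 3.25 kWh
Total energy = 10.75 kWh
Cost = 10.75 × €0.21 = €2.26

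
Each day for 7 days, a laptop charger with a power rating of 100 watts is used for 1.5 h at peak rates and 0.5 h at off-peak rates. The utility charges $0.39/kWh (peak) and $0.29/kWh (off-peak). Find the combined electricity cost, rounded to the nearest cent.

$0.51

Peak energy = 0.1 kW × 1.5 h × 7 = 1.05 kWh
Off-peak energy = 0.1 kW × 0.5 h × 7 = 0.35 kWh
Cost = 1.05 × $0.39 + 0.35 × $0.29 = $0.4095 + $0.1015 = $0.51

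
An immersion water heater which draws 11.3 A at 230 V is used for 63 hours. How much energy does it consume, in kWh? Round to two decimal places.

Power = 11.3 A × 230 V = 2599 W = 2.599 kW
Energy = 2.599 kW × 63 h = 163.737 kWh ≈ 163.74 kWh

163.74 kWh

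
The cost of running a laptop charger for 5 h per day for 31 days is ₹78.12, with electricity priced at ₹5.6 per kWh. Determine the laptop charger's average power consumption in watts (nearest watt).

Energy = ₹78.12 ÷ ₹5.6/kWh = 13.95 kWh
Runtime = 5 h/day × 31 days = 155 h
Power = 13.95 kWh ÷ 155 h = 0.09 kW = 90 W

90 W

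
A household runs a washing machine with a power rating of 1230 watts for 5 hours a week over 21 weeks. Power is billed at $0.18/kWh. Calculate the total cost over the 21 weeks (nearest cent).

Runtime = 5 h/week × 21 weeks = 105 h
Energy = 1.23 kW × 105 h = 129.15 kWh
Cost = 129.15 kWh × $0.18/kWh = $23.25

$23.25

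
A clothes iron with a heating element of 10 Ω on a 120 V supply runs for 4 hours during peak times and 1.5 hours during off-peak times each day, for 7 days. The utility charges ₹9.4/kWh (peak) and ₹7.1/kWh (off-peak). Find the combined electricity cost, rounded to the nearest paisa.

₹486.36

Power = V²/R = 120²/10 = 1440 W = 1.44 kW
Peak energy = 1.44 kW × 4 h × 7 = 40.32 kWh
Off-peak energy = 1.44 kW × 1.5 h × 7 = 15.12 kWh
Cost = 40.32 × ₹9.4 + 15.12 × ₹7.1 = ₹379.008 + ₹107.352 = ₹486.36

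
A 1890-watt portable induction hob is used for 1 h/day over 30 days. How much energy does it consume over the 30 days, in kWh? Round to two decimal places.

Runtime = 1 h/day × 30 days = 30 h
Energy = 1.89 kW × 30 h = 56.7 kWh

56.70 kWh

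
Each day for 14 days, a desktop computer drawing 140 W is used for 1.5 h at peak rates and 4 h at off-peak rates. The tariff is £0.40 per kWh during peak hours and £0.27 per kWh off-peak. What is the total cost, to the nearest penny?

£3.29

Peak energy = 0.14 kW × 1.5 h × 14 = 2.94 kWh
Off-peak energy = 0.14 kW × 4 h × 14 = 7.84 kWh
Cost = 2.94 × £0.40 + 7.84 × £0.27 = £1.176 + £2.1168 = £3.29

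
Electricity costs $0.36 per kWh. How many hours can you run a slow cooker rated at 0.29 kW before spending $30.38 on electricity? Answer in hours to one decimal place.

Energy available = $30.38 ÷ $0.36/kWh = 84.3889 kWh
Hours = 84.3889 kWh ÷ 0.29 kW = 291.0 h

291.0 h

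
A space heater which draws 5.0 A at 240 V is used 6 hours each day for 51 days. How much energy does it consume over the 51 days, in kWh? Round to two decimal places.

367.20 kWh

Power = 5.0 A × 240 V = 1200 W = 1.2 kW
Runtime = 6 h/day × 51 days = 306 h
Energy = 1.2 kW × 306 h = 367.2 kWh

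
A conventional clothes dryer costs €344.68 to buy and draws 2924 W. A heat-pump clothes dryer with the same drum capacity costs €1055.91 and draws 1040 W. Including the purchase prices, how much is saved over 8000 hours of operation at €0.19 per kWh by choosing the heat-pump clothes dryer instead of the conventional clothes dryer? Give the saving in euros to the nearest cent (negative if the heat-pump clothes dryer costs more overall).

conventional clothes dryer: €344.68 + (2924/1000) kW × 8000 h × €0.19 = €344.68 + €4444.48 = €4789.16
heat-pump clothes dryer: €1055.91 + (1040/1000) kW × 8000 h × €0.19 = €1055.91 + €1580.8 = €2636.71
Saving = €4789.16 − €2636.71 = €2152.45

€2152.45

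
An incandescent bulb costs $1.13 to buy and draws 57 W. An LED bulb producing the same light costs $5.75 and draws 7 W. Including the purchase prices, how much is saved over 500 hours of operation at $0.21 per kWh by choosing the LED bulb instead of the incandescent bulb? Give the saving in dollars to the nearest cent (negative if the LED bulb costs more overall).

$0.63

incandescent bulb: $1.13 + (57/1000) kW × 500 h × $0.21 = $1.13 + $5.985 = $7.115
LED bulb: $5.75 + (7/1000) kW × 500 h × $0.21 = $5.75 + $0.735 = $6.485
Saving = $7.115 − $6.485 = $0.63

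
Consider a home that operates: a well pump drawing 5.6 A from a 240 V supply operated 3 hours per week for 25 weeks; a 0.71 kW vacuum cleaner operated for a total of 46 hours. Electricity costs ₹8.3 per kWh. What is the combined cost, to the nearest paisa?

well pump: Power = 5.6 A × 240 V = 1344 W = 1.344 kW
well pump: Runtime = 3 h/week × 25 weeks = 75 h
well pump: 1.344 kW × 75 h = 100.8 kWh
vacuum cleaner: 0.71 kW × 46 h = 32.66 kWh
Total energy = 133.46 kWh
Cost = 133.46 × ₹8.3 = ₹1107.72

₹1107.72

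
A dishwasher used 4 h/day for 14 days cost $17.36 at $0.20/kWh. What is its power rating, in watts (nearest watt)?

1550 W

Energy = $17.36 ÷ $0.20/kWh = 86.8 kWh
Runtime = 4 h/day × 14 days = 56 h
Power = 86.8 kWh ÷ 56 h = 1.55 kW = 1550 W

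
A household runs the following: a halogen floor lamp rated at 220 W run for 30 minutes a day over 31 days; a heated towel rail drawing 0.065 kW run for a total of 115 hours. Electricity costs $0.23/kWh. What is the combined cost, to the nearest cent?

$2.50

halogen floor lamp: Runtime = 30 min × 31 = 930 min = 15.5 h
halogen floor lamp: 0.22 kW × 15.5 h = 3.41 kWh
heated towel rail: 0.065 kW × 115 h = 7.475 kWh
Total energy = 10.885 kWh
Cost = 10.885 × $0.23 = $2.50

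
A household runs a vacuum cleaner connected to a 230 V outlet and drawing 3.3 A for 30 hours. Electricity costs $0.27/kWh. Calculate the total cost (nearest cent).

$6.15

Power = 3.3 A × 230 V = 759 W = 0.759 kW
Energy = 0.759 kW × 30 h = 22.77 kWh
Cost = 22.77 kWh × $0.27/kWh = $6.15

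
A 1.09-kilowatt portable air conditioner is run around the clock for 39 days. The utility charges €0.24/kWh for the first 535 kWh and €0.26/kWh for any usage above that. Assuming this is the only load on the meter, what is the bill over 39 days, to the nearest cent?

Runtime = 24 h × 39 = 936 h
Energy = 1.09 kW × 936 h = 1020.24 kWh
Tier 1 (0–535 kWh): 535 × €0.24 = €128.4
Above 535 kWh: 485.24 × €0.26 = €126.1624
Bill = €254.56

€254.56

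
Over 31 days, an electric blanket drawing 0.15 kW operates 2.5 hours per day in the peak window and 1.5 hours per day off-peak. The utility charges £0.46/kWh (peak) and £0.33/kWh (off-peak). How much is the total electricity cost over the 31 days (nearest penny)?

£7.65

Peak energy = 0.15 kW × 2.5 h × 31 = 11.625 kWh
Off-peak energy = 0.15 kW × 1.5 h × 31 = 6.975 kWh
Cost = 11.625 × £0.46 + 6.975 × £0.33 = £5.3475 + £2.30175 = £7.65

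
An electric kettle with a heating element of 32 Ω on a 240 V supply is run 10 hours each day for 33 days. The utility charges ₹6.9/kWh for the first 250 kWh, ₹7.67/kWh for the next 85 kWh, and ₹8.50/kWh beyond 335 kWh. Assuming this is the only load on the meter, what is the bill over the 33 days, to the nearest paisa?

Power = V²/R = 240²/32 = 1800 W = 1.8 kW
Runtime = 10 h/day × 33 days = 330 h
Energy = 1.8 kW × 330 h = 594 kWh
Tier 1 (0–250 kWh): 250 × ₹6.9 = ₹1725
Tier 2 (250–335 kWh): 85 × ₹7.67 = ₹651.95
Above 335 kWh: 259 × ₹8.50 = ₹2201.5
Bill = ₹4578.45

₹4578.45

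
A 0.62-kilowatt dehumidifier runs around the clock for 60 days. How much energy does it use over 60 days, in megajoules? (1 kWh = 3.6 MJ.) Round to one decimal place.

Runtime = 24 h × 60 = 1440 h
Energy = 0.62 kW × 1440 h = 892.8 kWh
= 892.8 × 3.6 MJ = 3214.1 MJ

3214.1 MJ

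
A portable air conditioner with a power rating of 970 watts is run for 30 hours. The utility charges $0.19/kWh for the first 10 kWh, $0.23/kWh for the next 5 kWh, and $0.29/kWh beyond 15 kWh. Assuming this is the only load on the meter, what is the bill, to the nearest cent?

$7.14

Energy = 0.97 kW × 30 h = 29.1 kWh
Tier 1 (0–10 kWh): 10 × $0.19 = $1.9
Tier 2 (10–15 kWh): 5 × $0.23 = $1.15
Above 15 kWh: 14.1 × $0.29 = $4.089
Bill = $7.14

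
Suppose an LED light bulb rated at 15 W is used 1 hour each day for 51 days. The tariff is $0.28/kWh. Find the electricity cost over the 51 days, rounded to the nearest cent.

$0.21

Runtime = 1 h/day × 51 days = 51 h
Energy = 0.015 kW × 51 h = 0.765 kWh
Cost = 0.765 kWh × $0.28/kWh = $0.21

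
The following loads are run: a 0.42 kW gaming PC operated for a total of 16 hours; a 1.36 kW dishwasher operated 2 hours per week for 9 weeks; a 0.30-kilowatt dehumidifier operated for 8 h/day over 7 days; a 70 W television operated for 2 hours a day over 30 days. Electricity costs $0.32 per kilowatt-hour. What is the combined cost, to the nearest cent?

$16.70

gaming PC: 0.42 kW × 16 h = 6.72 kWh
dishwasher: Runtime = 2 h/week × 9 weeks = 18 h
dishwasher: 1.36 kW × 18 h = 24.48 kWh
dehumidifier: Runtime = 8 h/day × 7 days = 56 h
dehumidifier: 0.3 kW × 56 h = 16.8 kWh
television: Runtime = 2 h/day × 30 days = 60 h
television: 0.07 kW × 60 h = 4.2 kWh
Total energy = 52.2 kWh
Cost = 52.2 × $0.32 = $16.70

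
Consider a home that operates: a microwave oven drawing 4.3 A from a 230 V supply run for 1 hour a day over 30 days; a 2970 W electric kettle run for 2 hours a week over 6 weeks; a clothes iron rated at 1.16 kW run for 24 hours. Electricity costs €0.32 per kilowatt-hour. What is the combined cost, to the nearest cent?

microwave oven: Power = 4.3 A × 230 V = 989 W = 0.989 kW
microwave oven: Runtime = 1 h/day × 30 days = 30 h
microwave oven: 0.989 kW × 30 h = 29.67 kWh
electric kettle: Runtime = 2 h/week × 6 weeks = 12 h
electric kettle: 2.97 kW × 12 h = 35.64 kWh
clothes iron: 1.16 kW × 24 h = 27.84 kWh
Total energy = 93.15 kWh
Cost = 93.15 × €0.32 = €29.81

€29.81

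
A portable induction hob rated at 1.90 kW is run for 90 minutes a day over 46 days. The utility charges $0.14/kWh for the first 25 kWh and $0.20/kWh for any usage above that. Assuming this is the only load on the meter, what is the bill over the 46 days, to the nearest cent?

$24.72

Runtime = 90 min × 46 = 4140 min = 69 h
Energy = 1.9 kW × 69 h = 131.1 kWh
Tier 1 (0–25 kWh): 25 × $0.14 = $3.5
Above 25 kWh: 106.1 × $0.20 = $21.22
Bill = $24.72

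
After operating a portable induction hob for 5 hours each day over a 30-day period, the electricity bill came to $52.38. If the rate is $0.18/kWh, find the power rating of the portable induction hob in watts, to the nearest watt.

Energy = $52.38 ÷ $0.18/kWh = 291 kWh
Runtime = 5 h/day × 30 days = 150 h
Power = 291 kWh ÷ 150 h = 1.94 kW = 1940 W

1940 W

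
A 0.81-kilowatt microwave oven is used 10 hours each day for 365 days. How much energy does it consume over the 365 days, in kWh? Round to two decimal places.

2956.50 kWh

Runtime = 10 h/day × 365 days = 3650 h
Energy = 0.81 kW × 3650 h = 2956.5 kWh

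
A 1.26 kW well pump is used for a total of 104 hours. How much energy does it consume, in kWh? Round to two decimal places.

131.04 kWh

Energy = 1.26 kW × 104 h = 131.04 kWh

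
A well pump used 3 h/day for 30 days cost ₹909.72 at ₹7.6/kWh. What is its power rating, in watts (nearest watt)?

Energy = ₹909.72 ÷ ₹7.6/kWh = 119.7 kWh
Runtime = 3 h/day × 30 days = 90 h
Power = 119.7 kWh ÷ 90 h = 1.33 kW = 1330 W

1330 W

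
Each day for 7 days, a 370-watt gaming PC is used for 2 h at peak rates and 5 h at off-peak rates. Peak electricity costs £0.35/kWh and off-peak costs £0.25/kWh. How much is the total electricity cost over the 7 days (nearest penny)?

£5.05

Peak energy = 0.37 kW × 2 h × 7 = 5.18 kWh
Off-peak energy = 0.37 kW × 5 h × 7 = 12.95 kWh
Cost = 5.18 × £0.35 + 12.95 × £0.25 = £1.813 + £3.2375 = £5.05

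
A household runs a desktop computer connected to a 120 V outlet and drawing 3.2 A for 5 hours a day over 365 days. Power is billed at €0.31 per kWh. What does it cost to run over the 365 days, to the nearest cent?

Power = 3.2 A × 120 V = 384 W = 0.384 kW
Runtime = 5 h/day × 365 days = 1825 h
Energy = 0.384 kW × 1825 h = 700.8 kWh
Cost = 700.8 kWh × €0.31/kWh = €217.25

€217.25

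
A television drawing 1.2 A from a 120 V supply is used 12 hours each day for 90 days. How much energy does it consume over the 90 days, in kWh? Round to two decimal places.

155.52 kWh

Power = 1.2 A × 120 V = 144 W = 0.144 kW
Runtime = 12 h/day × 90 days = 1080 h
Energy = 0.144 kW × 1080 h = 155.52 kWh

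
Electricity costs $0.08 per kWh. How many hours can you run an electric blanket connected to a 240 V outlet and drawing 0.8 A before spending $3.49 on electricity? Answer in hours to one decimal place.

Power = 0.8 A × 240 V = 192 W = 0.192 kW
Energy available = $3.49 ÷ $0.08/kWh = 43.625 kWh
Hours = 43.625 kWh ÷ 0.192 kW = 227.2 h

227.2 h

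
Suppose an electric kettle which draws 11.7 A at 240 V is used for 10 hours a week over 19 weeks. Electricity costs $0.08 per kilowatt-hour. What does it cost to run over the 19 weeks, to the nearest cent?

$42.68

Power = 11.7 A × 240 V = 2808 W = 2.808 kW
Runtime = 10 h/week × 19 weeks = 190 h
Energy = 2.808 kW × 190 h = 533.52 kWh
Cost = 533.52 kWh × $0.08/kWh = $42.68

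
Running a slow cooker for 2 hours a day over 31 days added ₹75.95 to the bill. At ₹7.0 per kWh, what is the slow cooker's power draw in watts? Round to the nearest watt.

175 W

Energy = ₹75.95 ÷ ₹7.0/kWh = 10.85 kWh
Runtime = 2 h/day × 31 days = 62 h
Power = 10.85 kWh ÷ 62 h = 0.175 kW = 175 W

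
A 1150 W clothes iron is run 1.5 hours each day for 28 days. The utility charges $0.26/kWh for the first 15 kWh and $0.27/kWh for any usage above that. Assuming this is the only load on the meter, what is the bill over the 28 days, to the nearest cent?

Runtime = 1.5 h/day × 28 days = 42 h
Energy = 1.15 kW × 42 h = 48.3 kWh
Tier 1 (0–15 kWh): 15 × $0.26 = $3.9
Above 15 kWh: 33.3 × $0.27 = $8.991
Bill = $12.89

$12.89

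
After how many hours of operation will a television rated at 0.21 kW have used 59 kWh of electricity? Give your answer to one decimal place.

Hours = 59 kWh ÷ 0.21 kW = 281.0 h

281.0 h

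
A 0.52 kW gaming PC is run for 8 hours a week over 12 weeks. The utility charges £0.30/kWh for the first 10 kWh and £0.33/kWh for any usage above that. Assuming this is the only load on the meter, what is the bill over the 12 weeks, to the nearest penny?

Runtime = 8 h/week × 12 weeks = 96 h
Energy = 0.52 kW × 96 h = 49.92 kWh
Tier 1 (0–10 kWh): 10 × £0.30 = £3
Above 10 kWh: 39.92 × £0.33 = £13.1736
Bill = £16.17

£16.17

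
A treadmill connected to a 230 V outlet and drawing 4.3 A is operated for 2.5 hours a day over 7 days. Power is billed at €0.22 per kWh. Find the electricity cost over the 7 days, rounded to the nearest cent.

Power = 4.3 A × 230 V = 989 W = 0.989 kW
Runtime = 2.5 h/day × 7 days = 17.5 h
Energy = 0.989 kW × 17.5 h = 17.3075 kWh
Cost = 17.3075 kWh × €0.22/kWh = €3.81

€3.81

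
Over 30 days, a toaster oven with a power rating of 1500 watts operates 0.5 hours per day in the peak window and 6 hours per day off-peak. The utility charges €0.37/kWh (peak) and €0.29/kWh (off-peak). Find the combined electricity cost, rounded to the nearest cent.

Peak energy = 1.5 kW × 0.5 h × 30 = 22.5 kWh
Off-peak energy = 1.5 kW × 6 h × 30 = 270 kWh
Cost = 22.5 × €0.37 + 270 × €0.29 = €8.325 + €78.3 = €86.63

€86.63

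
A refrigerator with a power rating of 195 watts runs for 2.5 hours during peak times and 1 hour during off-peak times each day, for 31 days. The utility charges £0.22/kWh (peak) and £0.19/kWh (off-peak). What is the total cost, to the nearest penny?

£4.47

Peak energy = 0.195 kW × 2.5 h × 31 = 15.1125 kWh
Off-peak energy = 0.195 kW × 1 h × 31 = 6.045 kWh
Cost = 15.1125 × £0.22 + 6.045 × £0.19 = £3.32475 + £1.14855 = £4.47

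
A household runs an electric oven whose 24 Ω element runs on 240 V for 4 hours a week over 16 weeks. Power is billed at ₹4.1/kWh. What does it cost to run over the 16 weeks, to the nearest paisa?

Power = V²/R = 240²/24 = 2400 W = 2.4 kW
Runtime = 4 h/week × 16 weeks = 64 h
Energy = 2.4 kW × 64 h = 153.6 kWh
Cost = 153.6 kWh × ₹4.1/kWh = ₹629.76

₹629.76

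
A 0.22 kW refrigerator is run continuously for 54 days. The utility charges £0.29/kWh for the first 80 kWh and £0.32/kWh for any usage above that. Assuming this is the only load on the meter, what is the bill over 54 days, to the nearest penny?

£88.84

Runtime = 24 h × 54 = 1296 h
Energy = 0.22 kW × 1296 h = 285.12 kWh
Tier 1 (0–80 kWh): 80 × £0.29 = £23.2
Above 80 kWh: 205.12 × £0.32 = £65.6384
Bill = £88.84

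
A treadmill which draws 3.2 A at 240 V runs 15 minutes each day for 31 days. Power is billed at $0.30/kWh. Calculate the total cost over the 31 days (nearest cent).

$1.79

Power = 3.2 A × 240 V = 768 W = 0.768 kW
Runtime = 15 min × 31 = 465 min = 7.75 h
Energy = 0.768 kW × 7.75 h = 5.952 kWh
Cost = 5.952 kWh × $0.30/kWh = $1.79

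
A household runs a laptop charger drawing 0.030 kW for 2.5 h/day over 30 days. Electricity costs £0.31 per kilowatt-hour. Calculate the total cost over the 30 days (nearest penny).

Runtime = 2.5 h/day × 30 days = 75 h
Energy = 0.03 kW × 75 h = 2.25 kWh
Cost = 2.25 kWh × £0.31/kWh = £0.70

£0.70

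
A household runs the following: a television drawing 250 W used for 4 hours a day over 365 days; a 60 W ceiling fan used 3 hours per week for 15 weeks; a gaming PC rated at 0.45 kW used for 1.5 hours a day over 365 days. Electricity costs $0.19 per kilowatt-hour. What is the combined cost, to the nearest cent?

$116.67

television: Runtime = 4 h/day × 365 days = 1460 h
television: 0.25 kW × 1460 h = 365 kWh
ceiling fan: Runtime = 3 h/week × 15 weeks = 45 h
ceiling fan: 0.06 kW × 45 h = 2.7 kWh
gaming PC: Runtime = 1.5 h/day × 365 days = 547.5 h
gaming PC: 0.45 kW × 547.5 h = 246.375 kWh
Total energy = 614.075 kWh
Cost = 614.075 × $0.19 = $116.67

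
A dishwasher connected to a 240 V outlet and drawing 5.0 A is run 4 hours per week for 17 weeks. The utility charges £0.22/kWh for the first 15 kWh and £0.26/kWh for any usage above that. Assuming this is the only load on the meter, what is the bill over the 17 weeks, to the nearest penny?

Power = 5.0 A × 240 V = 1200 W = 1.2 kW
Runtime = 4 h/week × 17 weeks = 68 h
Energy = 1.2 kW × 68 h = 81.6 kWh
Tier 1 (0–15 kWh): 15 × £0.22 = £3.3
Above 15 kWh: 66.6 × £0.26 = £17.316
Bill = £20.62

£20.62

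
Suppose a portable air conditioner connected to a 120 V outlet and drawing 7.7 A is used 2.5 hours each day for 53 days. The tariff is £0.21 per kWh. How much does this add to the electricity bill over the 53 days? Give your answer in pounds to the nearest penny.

Power = 7.7 A × 120 V = 924 W = 0.924 kW
Runtime = 2.5 h/day × 53 days = 132.5 h
Energy = 0.924 kW × 132.5 h = 122.43 kWh
Cost = 122.43 kWh × £0.21/kWh = £25.71

£25.71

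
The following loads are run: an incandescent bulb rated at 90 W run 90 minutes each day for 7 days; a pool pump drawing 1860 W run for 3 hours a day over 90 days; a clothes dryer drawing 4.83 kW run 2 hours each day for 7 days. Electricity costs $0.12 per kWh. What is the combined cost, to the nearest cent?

$68.49

incandescent bulb: Runtime = 90 min × 7 = 630 min = 10.5 h
incandescent bulb: 0.09 kW × 10.5 h = 0.945 kWh
pool pump: Runtime = 3 h/day × 90 days = 270 h
pool pump: 1.86 kW × 270 h = 502.2 kWh
clothes dryer: Runtime = 2 h/day × 7 days = 14 h
clothes dryer: 4.83 kW × 14 h = 67.62 kWh
Total energy = 570.765 kWh
Cost = 570.765 × $0.12 = $68.49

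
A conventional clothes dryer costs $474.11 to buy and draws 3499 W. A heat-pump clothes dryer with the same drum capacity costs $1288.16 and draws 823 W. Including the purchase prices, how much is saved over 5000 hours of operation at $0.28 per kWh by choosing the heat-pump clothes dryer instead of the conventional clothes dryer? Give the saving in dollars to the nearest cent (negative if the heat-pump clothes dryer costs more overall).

$2932.35

conventional clothes dryer: $474.11 + (3499/1000) kW × 5000 h × $0.28 = $474.11 + $4898.6 = $5372.71
heat-pump clothes dryer: $1288.16 + (823/1000) kW × 5000 h × $0.28 = $1288.16 + $1152.2 = $2440.36
Saving = $5372.71 − $2440.36 = $2932.35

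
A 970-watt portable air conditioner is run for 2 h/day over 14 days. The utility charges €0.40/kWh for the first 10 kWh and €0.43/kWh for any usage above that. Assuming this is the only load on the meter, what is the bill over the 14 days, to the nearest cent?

€11.38

Runtime = 2 h/day × 14 days = 28 h
Energy = 0.97 kW × 28 h = 27.16 kWh
Tier 1 (0–10 kWh): 10 × €0.40 = €4
Above 10 kWh: 17.16 × €0.43 = €7.3788
Bill = €11.38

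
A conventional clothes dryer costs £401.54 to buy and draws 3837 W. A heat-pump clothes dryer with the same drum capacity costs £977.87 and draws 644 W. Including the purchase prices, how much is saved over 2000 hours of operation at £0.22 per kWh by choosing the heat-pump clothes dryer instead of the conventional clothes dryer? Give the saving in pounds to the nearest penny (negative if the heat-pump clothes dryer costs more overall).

£828.59

conventional clothes dryer: £401.54 + (3837/1000) kW × 2000 h × £0.22 = £401.54 + £1688.28 = £2089.82
heat-pump clothes dryer: £977.87 + (644/1000) kW × 2000 h × £0.22 = £977.87 + £283.36 = £1261.23
Saving = £2089.82 − £1261.23 = £828.59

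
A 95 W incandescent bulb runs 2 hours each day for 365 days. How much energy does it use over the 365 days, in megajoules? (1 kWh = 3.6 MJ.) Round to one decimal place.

249.7 MJ

Runtime = 2 h/day × 365 days = 730 h
Energy = 0.095 kW × 730 h = 69.35 kWh
= 69.35 × 3.6 MJ = 249.7 MJ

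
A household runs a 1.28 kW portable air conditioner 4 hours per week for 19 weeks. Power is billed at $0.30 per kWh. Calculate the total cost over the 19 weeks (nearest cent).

$29.18

Runtime = 4 h/week × 19 weeks = 76 h
Energy = 1.28 kW × 76 h = 97.28 kWh
Cost = 97.28 kWh × $0.30/kWh = $29.18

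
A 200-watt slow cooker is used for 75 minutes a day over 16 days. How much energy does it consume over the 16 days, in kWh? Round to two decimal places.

4.00 kWh

Runtime = 75 min × 16 = 1200 min = 20 h
Energy = 0.2 kW × 20 h = 4 kWh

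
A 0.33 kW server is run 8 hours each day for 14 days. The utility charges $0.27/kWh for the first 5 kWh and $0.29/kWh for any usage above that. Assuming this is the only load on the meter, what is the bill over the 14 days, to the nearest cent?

Runtime = 8 h/day × 14 days = 112 h
Energy = 0.33 kW × 112 h = 36.96 kWh
Tier 1 (0–5 kWh): 5 × $0.27 = $1.35
Above 5 kWh: 31.96 × $0.29 = $9.2684
Bill = $10.62

$10.62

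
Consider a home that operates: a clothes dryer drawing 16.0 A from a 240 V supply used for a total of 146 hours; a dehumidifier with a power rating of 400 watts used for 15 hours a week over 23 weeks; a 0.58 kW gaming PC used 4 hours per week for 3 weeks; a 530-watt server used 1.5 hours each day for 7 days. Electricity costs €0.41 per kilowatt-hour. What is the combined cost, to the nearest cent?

€291.58

clothes dryer: Power = 16.0 A × 240 V = 3840 W = 3.84 kW
clothes dryer: 3.84 kW × 146 h = 560.64 kWh
dehumidifier: Runtime = 15 h/week × 23 weeks = 345 h
dehumidifier: 0.4 kW × 345 h = 138 kWh
gaming PC: Runtime = 4 h/week × 3 weeks = 12 h
gaming PC: 0.58 kW × 12 h = 6.96 kWh
server: Runtime = 1.5 h/day × 7 days = 10.5 h
server: 0.53 kW × 10.5 h = 5.565 kWh
Total energy = 711.165 kWh
Cost = 711.165 × €0.41 = €291.58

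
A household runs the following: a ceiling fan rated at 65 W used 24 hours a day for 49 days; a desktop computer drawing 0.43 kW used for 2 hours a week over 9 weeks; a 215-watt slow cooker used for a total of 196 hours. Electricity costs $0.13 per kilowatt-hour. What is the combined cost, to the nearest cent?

$16.42

ceiling fan: Runtime = 24 h × 49 = 1176 h
ceiling fan: 0.065 kW × 1176 h = 76.44 kWh
desktop computer: Runtime = 2 h/week × 9 weeks = 18 h
desktop computer: 0.43 kW × 18 h = 7.74 kWh
slow cooker: 0.215 kW × 196 h = 42.14 kWh
Total energy = 126.32 kWh
Cost = 126.32 × $0.13 = $16.42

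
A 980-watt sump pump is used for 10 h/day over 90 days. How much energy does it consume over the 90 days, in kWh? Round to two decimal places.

882.00 kWh

Runtime = 10 h/day × 90 days = 900 h
Energy = 0.98 kW × 900 h = 882 kWh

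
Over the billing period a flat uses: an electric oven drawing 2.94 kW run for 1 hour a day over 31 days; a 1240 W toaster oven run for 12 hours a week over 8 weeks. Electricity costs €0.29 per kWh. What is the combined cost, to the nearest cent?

electric oven: Runtime = 1 h/day × 31 days = 31 h
electric oven: 2.94 kW × 31 h = 91.14 kWh
toaster oven: Runtime = 12 h/week × 8 weeks = 96 h
toaster oven: 1.24 kW × 96 h = 119.04 kWh
Total energy = 210.18 kWh
Cost = 210.18 × €0.29 = €60.95

€60.95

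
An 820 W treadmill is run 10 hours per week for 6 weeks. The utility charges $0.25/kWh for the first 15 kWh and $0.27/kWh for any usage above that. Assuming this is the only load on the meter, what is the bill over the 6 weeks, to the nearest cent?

Runtime = 10 h/week × 6 weeks = 60 h
Energy = 0.82 kW × 60 h = 49.2 kWh
Tier 1 (0–15 kWh): 15 × $0.25 = $3.75
Above 15 kWh: 34.2 × $0.27 = $9.234
Bill = $12.98

$12.98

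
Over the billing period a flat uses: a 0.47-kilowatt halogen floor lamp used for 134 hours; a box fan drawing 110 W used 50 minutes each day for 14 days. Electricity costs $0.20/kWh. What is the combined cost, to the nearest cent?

halogen floor lamp: 0.47 kW × 134 h = 62.98 kWh
box fan: Runtime = 50 min × 14 = 700 min = 11.666666… h
box fan: 0.11 kW × 11.666666… h = 1.283333… kWh
Total energy = 64.263333… kWh
Cost = 64.263333… × $0.20 = $12.85

$12.85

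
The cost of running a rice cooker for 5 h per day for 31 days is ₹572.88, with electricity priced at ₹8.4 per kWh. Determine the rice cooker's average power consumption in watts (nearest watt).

Energy = ₹572.88 ÷ ₹8.4/kWh = 68.2 kWh
Runtime = 5 h/day × 31 days = 155 h
Power = 68.2 kWh ÷ 155 h = 0.44 kW = 440 W

440 W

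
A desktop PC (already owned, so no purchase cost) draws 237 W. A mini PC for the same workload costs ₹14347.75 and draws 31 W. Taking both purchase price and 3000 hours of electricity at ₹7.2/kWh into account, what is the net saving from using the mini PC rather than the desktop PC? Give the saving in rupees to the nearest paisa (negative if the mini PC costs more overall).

-₹9898.15

desktop PC: ₹0.00 + (237/1000) kW × 3000 h × ₹7.2 = ₹0.00 + ₹5119.2 = ₹5119.2
mini PC: ₹14347.75 + (31/1000) kW × 3000 h × ₹7.2 = ₹14347.75 + ₹669.6 = ₹15017.35
Saving = ₹5119.2 − ₹15017.35 = −₹9898.15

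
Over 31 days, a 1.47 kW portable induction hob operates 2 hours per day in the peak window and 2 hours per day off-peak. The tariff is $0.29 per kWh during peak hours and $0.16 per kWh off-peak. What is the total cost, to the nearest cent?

Peak energy = 1.47 kW × 2 h × 31 = 91.14 kWh
Off-peak energy = 1.47 kW × 2 h × 31 = 91.14 kWh
Cost = 91.14 × $0.29 + 91.14 × $0.16 = $26.4306 + $14.5824 = $41.01

$41.01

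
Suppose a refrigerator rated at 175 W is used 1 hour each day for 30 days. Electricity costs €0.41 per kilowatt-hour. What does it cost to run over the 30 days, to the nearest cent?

Runtime = 1 h/day × 30 days = 30 h
Energy = 0.175 kW × 30 h = 5.25 kWh
Cost = 5.25 kWh × €0.41/kWh = €2.15

€2.15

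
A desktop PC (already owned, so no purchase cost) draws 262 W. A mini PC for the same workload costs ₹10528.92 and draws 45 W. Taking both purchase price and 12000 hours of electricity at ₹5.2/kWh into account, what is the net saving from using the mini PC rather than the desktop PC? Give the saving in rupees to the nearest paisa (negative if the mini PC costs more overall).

desktop PC: ₹0.00 + (262/1000) kW × 12000 h × ₹5.2 = ₹0.00 + ₹16348.8 = ₹16348.8
mini PC: ₹10528.92 + (45/1000) kW × 12000 h × ₹5.2 = ₹10528.92 + ₹2808 = ₹13336.92
Saving = ₹16348.8 − ₹13336.92 = ₹3011.88

₹3011.88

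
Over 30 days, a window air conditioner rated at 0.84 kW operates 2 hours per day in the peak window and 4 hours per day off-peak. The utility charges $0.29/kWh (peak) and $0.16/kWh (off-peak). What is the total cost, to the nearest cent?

Peak energy = 0.84 kW × 2 h × 30 = 50.4 kWh
Off-peak energy = 0.84 kW × 4 h × 30 = 100.8 kWh
Cost = 50.4 × $0.29 + 100.8 × $0.16 = $14.616 + $16.128 = $30.74

$30.74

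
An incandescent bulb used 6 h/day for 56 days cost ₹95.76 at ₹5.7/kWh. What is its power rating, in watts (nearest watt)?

50 W

Energy = ₹95.76 ÷ ₹5.7/kWh = 16.8 kWh
Runtime = 6 h/day × 56 days = 336 h
Power = 16.8 kWh ÷ 336 h = 0.05 kW = 50 W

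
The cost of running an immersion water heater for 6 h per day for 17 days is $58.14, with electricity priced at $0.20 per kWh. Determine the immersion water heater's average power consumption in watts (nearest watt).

Energy = $58.14 ÷ $0.20/kWh = 290.7 kWh
Runtime = 6 h/day × 17 days = 102 h
Power = 290.7 kWh ÷ 102 h = 2.85 kW = 2850 W

2850 W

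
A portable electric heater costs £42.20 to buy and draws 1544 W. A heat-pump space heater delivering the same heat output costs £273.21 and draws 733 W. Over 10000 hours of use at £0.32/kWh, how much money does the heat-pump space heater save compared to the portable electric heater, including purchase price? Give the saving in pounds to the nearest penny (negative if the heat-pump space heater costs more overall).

£2364.19

portable electric heater: £42.20 + (1544/1000) kW × 10000 h × £0.32 = £42.20 + £4940.8 = £4983
heat-pump space heater: £273.21 + (733/1000) kW × 10000 h × £0.32 = £273.21 + £2345.6 = £2618.81
Saving = £4983 − £2618.81 = £2364.19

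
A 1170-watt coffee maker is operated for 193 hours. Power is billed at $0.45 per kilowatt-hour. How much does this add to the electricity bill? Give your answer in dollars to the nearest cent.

Energy = 1.17 kW × 193 h = 225.81 kWh
Cost = 225.81 kWh × $0.45/kWh = $101.61

$101.61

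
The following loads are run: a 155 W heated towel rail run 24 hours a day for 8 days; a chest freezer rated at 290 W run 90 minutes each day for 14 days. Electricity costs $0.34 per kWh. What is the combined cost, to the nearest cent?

$12.19

heated towel rail: Runtime = 24 h × 8 = 192 h
heated towel rail: 0.155 kW × 192 h = 29.76 kWh
chest freezer: Runtime = 90 min × 14 = 1260 min = 21 h
chest freezer: 0.29 kW × 21 h = 6.09 kWh
Total energy = 35.85 kWh
Cost = 35.85 × $0.34 = $12.19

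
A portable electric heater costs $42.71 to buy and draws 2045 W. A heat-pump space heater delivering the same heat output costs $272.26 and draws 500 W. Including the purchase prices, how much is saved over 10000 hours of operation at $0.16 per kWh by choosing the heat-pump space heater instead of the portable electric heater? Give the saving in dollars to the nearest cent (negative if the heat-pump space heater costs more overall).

$2242.45

portable electric heater: $42.71 + (2045/1000) kW × 10000 h × $0.16 = $42.71 + $3272 = $3314.71
heat-pump space heater: $272.26 + (500/1000) kW × 10000 h × $0.16 = $272.26 + $800 = $1072.26
Saving = $3314.71 − $1072.26 = $2242.45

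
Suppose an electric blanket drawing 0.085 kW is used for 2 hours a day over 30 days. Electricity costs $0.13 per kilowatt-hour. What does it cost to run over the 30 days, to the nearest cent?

$0.66

Runtime = 2 h/day × 30 days = 60 h
Energy = 0.085 kW × 60 h = 5.1 kWh
Cost = 5.1 kWh × $0.13/kWh = $0.66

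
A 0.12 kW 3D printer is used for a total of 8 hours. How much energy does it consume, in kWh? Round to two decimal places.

Energy = 0.12 kW × 8 h = 0.96 kWh

0.96 kWh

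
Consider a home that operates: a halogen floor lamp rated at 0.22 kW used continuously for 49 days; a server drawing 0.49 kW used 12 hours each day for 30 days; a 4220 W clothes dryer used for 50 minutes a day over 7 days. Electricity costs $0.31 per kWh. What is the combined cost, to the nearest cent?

halogen floor lamp: Runtime = 24 h × 49 = 1176 h
halogen floor lamp: 0.22 kW × 1176 h = 258.72 kWh
server: Runtime = 12 h/day × 30 days = 360 h
server: 0.49 kW × 360 h = 176.4 kWh
clothes dryer: Runtime = 50 min × 7 = 350 min = 5.833333… h
clothes dryer: 4.22 kW × 5.833333… h = 24.616666… kWh
Total energy = 459.736666… kWh
Cost = 459.736666… × $0.31 = $142.52

$142.52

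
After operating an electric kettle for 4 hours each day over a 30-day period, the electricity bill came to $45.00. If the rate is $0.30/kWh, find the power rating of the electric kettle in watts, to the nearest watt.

1250 W

Energy = $45.00 ÷ $0.30/kWh = 150 kWh
Runtime = 4 h/day × 30 days = 120 h
Power = 150 kWh ÷ 120 h = 1.25 kW = 1250 W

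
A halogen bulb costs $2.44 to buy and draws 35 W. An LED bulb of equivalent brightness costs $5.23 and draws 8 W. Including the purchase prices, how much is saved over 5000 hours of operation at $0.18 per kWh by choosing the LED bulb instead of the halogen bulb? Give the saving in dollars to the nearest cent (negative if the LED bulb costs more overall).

$21.51

halogen bulb: $2.44 + (35/1000) kW × 5000 h × $0.18 = $2.44 + $31.5 = $33.94
LED bulb: $5.23 + (8/1000) kW × 5000 h × $0.18 = $5.23 + $7.2 = $12.43
Saving = $33.94 − $12.43 = $21.51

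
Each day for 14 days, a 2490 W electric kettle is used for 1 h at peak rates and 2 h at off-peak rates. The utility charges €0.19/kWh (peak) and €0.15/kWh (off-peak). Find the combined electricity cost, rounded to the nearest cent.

Peak energy = 2.49 kW × 1 h × 14 = 34.86 kWh
Off-peak energy = 2.49 kW × 2 h × 14 = 69.72 kWh
Cost = 34.86 × €0.19 + 69.72 × €0.15 = €6.6234 + €10.458 = €17.08

€17.08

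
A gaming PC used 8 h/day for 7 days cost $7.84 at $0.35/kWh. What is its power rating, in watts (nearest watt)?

400 W

Energy = $7.84 ÷ $0.35/kWh = 22.4 kWh
Runtime = 8 h/day × 7 days = 56 h
Power = 22.4 kWh ÷ 56 h = 0.4 kW = 400 W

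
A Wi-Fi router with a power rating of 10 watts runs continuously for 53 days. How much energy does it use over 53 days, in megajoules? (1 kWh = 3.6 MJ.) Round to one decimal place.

45.8 MJ

Runtime = 24 h × 53 = 1272 h
Energy = 0.01 kW × 1272 h = 12.72 kWh
= 12.72 × 3.6 MJ = 45.8 MJ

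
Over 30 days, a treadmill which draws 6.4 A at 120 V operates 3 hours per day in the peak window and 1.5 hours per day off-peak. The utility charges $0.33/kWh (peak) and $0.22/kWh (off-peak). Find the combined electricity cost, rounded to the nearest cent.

$30.41

Power = 6.4 A × 120 V = 768 W = 0.768 kW
Peak energy = 0.768 kW × 3 h × 30 = 69.12 kWh
Off-peak energy = 0.768 kW × 1.5 h × 30 = 34.56 kWh
Cost = 69.12 × $0.33 + 34.56 × $0.22 = $22.8096 + $7.6032 = $30.41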